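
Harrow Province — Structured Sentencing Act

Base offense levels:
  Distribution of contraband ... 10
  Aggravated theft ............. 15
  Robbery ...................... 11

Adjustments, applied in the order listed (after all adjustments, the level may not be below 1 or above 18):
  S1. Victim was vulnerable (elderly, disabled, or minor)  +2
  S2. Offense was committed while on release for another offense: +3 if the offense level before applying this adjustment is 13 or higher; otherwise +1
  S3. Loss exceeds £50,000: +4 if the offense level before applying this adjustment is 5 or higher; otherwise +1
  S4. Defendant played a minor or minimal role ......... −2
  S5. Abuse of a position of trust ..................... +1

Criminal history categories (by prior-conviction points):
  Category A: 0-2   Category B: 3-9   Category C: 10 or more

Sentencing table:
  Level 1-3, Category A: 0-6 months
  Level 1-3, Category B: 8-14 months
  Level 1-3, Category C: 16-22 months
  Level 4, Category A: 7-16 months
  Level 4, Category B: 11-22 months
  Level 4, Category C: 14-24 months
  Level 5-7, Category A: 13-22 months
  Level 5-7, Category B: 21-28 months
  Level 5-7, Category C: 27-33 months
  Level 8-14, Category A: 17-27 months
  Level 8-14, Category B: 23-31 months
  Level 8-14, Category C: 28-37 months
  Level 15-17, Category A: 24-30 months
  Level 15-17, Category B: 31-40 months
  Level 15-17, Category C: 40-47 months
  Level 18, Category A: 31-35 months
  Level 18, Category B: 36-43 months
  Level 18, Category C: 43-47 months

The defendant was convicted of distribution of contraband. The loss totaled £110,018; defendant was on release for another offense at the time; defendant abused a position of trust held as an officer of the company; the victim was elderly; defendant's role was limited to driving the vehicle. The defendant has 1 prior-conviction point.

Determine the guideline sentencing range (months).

24-30 months

Base offense level for distribution of contraband: 10.
S1 applies: 10 + 2 = 12.
S2 applies (level before this adjustment is 12 < 13, so +1): 12 + 1 = 13.
S3 applies (level before this adjustment is 13 ≥ 5, so +4): 13 + 4 = 17.
S4 applies: 17 − 2 = 15.
S5 applies: 15 + 1 = 16.
Final offense level: 16.
Criminal history: 1 prior point → Category A (0-2).
Level 16 falls in the 15-17 band.
Grid: Level 15-17 × Category A = 24-30 months.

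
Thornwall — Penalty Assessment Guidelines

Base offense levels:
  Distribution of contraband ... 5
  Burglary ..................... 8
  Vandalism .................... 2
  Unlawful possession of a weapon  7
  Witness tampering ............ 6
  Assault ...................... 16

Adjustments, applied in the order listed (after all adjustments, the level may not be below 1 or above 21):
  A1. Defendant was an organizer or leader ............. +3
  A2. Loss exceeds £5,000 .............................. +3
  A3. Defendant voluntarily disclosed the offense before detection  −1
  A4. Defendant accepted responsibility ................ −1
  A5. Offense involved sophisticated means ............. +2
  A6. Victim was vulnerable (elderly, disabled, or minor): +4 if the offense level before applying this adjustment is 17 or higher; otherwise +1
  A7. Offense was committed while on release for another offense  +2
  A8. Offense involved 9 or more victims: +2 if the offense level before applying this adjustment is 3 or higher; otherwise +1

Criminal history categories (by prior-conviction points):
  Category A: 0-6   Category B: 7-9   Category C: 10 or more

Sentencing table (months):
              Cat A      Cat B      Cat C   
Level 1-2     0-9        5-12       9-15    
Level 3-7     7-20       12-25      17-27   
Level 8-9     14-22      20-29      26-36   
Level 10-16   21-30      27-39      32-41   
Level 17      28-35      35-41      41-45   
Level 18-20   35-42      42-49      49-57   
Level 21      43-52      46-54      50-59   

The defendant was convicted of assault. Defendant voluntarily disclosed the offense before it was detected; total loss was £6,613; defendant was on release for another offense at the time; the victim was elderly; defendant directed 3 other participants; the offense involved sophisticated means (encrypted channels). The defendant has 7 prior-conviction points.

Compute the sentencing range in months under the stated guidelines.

Base offense level for assault: 16.
A1 applies: 16 + 3 = 19.
A2 applies: 19 + 3 = 22.
A3 applies: 22 − 1 = 21.
A5 applies: 21 + 2 = 23.
A6 applies (level before this adjustment is 23 ≥ 17, so +4): 23 + 4 = 27.
A7 applies: 27 + 2 = 29.
Level 29 exceeds the maximum of 21; capped at 21.
Final offense level: 21.
Criminal history: 7 prior points → Category B (7-9).
Level 21 falls in the 21 band.
Grid: Level 21 × Category B = 46-54 months.

46-54 months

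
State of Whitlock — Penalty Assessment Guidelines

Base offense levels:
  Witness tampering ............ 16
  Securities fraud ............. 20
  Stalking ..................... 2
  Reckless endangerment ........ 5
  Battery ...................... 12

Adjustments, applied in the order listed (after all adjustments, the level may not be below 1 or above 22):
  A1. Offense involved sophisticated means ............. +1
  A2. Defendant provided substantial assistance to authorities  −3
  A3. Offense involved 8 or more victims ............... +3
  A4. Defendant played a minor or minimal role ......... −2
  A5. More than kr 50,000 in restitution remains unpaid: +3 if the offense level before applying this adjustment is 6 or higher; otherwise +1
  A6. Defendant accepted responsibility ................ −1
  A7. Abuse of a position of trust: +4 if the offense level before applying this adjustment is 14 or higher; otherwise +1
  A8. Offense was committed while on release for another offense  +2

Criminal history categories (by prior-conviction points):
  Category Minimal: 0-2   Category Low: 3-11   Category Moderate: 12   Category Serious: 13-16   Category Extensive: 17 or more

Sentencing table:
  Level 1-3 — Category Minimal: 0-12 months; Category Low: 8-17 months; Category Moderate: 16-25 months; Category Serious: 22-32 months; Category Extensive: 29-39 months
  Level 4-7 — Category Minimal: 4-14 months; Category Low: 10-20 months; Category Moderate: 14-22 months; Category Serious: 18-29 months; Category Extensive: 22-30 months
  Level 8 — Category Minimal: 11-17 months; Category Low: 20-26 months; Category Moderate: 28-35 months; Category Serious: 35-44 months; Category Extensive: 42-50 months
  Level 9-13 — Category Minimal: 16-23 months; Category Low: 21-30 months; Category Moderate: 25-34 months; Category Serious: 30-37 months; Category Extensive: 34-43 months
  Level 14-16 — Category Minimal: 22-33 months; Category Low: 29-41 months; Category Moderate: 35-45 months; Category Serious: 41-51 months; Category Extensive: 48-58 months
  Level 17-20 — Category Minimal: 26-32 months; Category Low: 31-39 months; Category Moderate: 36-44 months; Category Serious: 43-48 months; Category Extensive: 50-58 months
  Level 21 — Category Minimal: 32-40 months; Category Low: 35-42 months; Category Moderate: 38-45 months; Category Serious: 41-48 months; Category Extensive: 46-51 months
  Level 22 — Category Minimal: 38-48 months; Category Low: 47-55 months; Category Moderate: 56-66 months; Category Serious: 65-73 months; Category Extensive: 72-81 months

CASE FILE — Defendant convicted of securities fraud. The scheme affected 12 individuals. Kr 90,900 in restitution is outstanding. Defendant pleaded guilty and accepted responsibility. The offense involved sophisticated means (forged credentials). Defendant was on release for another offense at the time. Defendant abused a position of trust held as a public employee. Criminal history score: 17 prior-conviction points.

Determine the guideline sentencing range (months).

72-81 months

Base offense level for securities fraud: 20.
A1 applies: 20 + 1 = 21.
A3 applies: 21 + 3 = 24.
A5 applies (level before this adjustment is 24 ≥ 6, so +3): 24 + 3 = 27.
A6 applies: 27 − 1 = 26.
A7 applies (level before this adjustment is 26 ≥ 14, so +4): 26 + 4 = 30.
A8 applies: 30 + 2 = 32.
Level 32 exceeds the maximum of 22; capped at 22.
Final offense level: 22.
Criminal history: 17 prior points → Category Extensive (17+).
Level 22 falls in the 22 band.
Grid: Level 22 × Category Extensive = 72-81 months.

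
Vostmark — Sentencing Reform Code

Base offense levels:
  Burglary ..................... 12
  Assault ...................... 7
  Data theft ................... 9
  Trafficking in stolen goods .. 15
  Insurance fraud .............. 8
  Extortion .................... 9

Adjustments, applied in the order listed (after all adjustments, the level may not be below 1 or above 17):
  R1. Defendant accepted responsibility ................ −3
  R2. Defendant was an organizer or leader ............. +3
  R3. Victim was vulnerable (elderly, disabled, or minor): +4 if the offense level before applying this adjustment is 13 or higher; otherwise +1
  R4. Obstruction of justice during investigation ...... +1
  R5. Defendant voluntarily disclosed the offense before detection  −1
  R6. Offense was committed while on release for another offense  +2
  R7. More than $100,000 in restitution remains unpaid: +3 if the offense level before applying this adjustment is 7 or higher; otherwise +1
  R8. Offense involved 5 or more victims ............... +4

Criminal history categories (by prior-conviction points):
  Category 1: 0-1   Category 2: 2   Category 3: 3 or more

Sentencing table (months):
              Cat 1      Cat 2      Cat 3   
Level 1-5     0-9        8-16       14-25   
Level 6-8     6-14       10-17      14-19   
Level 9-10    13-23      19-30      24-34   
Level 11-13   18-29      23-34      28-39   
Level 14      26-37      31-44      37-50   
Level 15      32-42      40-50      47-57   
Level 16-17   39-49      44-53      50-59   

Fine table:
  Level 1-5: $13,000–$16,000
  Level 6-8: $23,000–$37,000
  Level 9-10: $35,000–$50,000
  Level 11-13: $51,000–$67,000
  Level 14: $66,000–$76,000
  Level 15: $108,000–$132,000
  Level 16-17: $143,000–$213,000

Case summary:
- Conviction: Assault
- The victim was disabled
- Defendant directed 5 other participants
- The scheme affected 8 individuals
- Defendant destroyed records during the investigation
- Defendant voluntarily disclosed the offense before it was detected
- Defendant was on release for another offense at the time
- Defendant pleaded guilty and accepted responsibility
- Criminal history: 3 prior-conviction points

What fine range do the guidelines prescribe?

Base offense level for assault: 7.
R1 applies: 7 − 3 = 4.
R2 applies: 4 + 3 = 7.
R3 applies (level before this adjustment is 7 < 13, so +1): 7 + 1 = 8.
R4 applies: 8 + 1 = 9.
R5 applies: 9 − 1 = 8.
R6 applies: 8 + 2 = 10.
R7 does not apply.
R8 applies: 10 + 4 = 14.
Final offense level: 14.
Level 14 falls in the 14 band.
Fine table: Level 14 → $66,000–$76,000.

$66,000–$76,000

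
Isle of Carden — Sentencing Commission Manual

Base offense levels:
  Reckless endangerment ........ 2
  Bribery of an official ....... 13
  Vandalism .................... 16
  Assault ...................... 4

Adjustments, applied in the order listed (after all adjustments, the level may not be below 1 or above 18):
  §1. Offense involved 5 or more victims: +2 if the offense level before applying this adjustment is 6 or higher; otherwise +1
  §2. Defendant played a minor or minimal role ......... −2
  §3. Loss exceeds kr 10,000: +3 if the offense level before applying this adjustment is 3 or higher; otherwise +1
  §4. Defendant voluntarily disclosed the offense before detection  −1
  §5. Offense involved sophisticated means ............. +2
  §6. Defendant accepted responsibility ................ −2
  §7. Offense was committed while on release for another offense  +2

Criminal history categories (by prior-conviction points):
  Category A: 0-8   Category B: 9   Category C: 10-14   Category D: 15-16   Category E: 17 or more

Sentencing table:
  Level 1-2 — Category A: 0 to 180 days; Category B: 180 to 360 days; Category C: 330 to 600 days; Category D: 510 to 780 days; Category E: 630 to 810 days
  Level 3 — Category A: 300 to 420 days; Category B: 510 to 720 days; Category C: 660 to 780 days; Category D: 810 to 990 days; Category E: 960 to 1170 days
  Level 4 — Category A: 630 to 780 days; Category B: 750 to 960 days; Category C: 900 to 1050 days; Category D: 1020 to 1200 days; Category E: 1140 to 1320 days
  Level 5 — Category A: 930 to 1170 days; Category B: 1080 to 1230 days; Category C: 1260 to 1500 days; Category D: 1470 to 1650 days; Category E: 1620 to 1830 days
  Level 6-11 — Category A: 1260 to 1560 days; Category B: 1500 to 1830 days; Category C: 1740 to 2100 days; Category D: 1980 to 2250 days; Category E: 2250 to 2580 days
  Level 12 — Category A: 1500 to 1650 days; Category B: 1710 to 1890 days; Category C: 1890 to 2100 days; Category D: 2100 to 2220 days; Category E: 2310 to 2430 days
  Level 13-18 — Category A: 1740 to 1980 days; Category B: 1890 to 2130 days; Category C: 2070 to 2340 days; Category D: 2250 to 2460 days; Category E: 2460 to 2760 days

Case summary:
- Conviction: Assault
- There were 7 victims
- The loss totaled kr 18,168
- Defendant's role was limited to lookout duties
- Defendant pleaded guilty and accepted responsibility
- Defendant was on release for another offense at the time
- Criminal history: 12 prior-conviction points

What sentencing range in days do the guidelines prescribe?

Base offense level for assault: 4.
§1 applies (level before this adjustment is 4 < 6, so +1): 4 + 1 = 5.
§2 applies: 5 − 2 = 3.
§3 applies (level before this adjustment is 3 ≥ 3, so +3): 3 + 3 = 6.
§5 does not apply.
§6 applies: 6 − 2 = 4.
§7 applies: 4 + 2 = 6.
Final offense level: 6.
Criminal history: 12 prior points → Category C (10-14).
Level 6 falls in the 6-11 band.
Grid: Level 6-11 × Category C = 1740-2100 days.

1740-2100 days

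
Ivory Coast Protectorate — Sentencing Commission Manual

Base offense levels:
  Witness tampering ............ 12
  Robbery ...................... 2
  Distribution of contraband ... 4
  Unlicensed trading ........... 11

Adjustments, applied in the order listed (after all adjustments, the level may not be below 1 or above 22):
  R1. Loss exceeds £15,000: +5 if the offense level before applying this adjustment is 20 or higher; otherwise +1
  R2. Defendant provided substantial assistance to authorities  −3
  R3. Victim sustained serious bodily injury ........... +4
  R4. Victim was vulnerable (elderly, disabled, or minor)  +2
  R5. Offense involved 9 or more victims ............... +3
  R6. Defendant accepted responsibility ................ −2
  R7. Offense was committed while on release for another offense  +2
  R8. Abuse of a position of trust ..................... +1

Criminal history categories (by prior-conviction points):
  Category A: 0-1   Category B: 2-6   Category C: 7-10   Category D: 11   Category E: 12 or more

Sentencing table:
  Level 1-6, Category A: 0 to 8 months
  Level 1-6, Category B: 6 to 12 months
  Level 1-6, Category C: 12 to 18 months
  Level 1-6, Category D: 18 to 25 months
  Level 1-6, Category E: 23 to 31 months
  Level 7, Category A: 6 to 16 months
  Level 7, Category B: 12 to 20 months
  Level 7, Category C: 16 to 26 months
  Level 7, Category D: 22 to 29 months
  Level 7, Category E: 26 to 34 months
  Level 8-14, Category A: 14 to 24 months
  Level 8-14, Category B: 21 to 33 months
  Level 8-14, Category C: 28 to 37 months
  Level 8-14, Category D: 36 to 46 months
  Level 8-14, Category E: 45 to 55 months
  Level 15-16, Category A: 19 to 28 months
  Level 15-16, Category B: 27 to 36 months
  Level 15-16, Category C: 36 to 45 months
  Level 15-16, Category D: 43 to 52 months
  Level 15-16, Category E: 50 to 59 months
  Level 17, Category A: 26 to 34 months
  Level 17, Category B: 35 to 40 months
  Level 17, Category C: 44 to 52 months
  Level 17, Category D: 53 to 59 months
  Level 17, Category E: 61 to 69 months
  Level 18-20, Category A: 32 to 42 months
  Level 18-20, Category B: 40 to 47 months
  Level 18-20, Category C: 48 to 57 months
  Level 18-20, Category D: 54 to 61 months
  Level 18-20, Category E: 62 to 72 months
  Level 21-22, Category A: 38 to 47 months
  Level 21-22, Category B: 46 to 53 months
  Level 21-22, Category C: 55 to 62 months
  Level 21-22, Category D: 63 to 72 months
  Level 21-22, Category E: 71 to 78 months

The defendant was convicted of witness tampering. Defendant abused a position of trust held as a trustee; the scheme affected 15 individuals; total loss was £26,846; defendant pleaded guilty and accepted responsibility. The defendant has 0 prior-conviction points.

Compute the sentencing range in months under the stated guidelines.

19-28 months

Base offense level for witness tampering: 12.
R1 applies (level before this adjustment is 12 < 20, so +1): 12 + 1 = 13.
R4 does not apply.
R5 applies: 13 + 3 = 16.
R6 applies: 16 − 2 = 14.
R8 applies: 14 + 1 = 15.
Final offense level: 15.
Criminal history: 0 prior points → Category A (0-1).
Level 15 falls in the 15-16 band.
Grid: Level 15-16 × Category A = 19-28 months.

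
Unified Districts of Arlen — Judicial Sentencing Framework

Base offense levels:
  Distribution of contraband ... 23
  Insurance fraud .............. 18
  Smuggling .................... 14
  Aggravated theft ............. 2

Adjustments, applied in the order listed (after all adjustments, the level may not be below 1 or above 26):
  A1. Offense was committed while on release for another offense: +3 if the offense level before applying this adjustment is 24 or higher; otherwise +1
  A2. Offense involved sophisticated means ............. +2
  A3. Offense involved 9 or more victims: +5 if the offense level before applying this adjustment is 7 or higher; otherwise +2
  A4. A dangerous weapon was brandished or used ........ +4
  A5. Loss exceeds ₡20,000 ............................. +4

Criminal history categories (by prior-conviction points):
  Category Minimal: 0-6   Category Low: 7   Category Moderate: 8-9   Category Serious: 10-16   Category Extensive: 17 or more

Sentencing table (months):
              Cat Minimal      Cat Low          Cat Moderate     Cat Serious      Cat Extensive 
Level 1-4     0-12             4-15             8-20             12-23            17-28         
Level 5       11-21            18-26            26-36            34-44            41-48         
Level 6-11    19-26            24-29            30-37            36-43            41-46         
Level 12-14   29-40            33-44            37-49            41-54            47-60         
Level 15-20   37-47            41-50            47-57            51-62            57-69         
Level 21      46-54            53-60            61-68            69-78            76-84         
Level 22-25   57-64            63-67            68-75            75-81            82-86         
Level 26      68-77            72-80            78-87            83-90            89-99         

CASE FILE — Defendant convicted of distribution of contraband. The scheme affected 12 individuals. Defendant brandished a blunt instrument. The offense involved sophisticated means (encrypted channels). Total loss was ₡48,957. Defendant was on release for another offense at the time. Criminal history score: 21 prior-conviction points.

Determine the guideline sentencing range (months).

Base offense level for distribution of contraband: 23.
A1 applies (level before this adjustment is 23 < 24, so +1): 23 + 1 = 24.
A2 applies: 24 + 2 = 26.
A3 applies (level before this adjustment is 26 ≥ 7, so +5): 26 + 5 = 31.
A4 applies: 31 + 4 = 35.
A5 applies: 35 + 4 = 39.
Level 39 exceeds the maximum of 26; capped at 26.
Final offense level: 26.
Criminal history: 21 prior points → Category Extensive (17+).
Level 26 falls in the 26 band.
Grid: Level 26 × Category Extensive = 89-99 months.

89-99 months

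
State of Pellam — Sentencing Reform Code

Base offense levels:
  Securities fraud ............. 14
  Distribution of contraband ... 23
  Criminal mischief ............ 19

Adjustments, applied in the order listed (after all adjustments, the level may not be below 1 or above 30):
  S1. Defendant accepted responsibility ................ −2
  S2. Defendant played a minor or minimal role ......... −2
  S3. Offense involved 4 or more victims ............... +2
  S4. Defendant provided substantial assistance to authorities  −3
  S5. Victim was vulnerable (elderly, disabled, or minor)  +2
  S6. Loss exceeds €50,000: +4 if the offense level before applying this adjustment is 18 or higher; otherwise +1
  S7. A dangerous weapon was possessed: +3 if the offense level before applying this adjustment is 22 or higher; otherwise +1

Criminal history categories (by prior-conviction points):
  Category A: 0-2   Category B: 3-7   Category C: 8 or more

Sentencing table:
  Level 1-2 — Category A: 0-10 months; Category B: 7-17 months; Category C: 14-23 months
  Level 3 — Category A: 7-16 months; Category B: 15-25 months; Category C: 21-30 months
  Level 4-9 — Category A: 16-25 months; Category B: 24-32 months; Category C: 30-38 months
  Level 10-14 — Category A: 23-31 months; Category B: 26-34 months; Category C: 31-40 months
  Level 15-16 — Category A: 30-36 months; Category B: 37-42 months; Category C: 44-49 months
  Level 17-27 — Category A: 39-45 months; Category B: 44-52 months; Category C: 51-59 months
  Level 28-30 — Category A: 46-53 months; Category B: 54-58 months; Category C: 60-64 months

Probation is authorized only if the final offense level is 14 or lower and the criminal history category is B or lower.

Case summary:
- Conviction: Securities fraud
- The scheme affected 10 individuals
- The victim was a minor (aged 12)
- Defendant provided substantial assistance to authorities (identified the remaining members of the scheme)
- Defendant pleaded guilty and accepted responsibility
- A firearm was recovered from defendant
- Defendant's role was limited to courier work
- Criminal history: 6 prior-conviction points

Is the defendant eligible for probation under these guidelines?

Yes

Base offense level for securities fraud: 14.
S1 applies: 14 − 2 = 12.
S2 applies: 12 − 2 = 10.
S3 applies: 10 + 2 = 12.
S4 applies: 12 − 3 = 9.
S5 applies: 9 + 2 = 11.
S6 does not apply.
S7 applies (level before this adjustment is 11 < 22, so +1): 11 + 1 = 12.
Final offense level: 12.
Criminal history: 6 prior points → Category B (3-7).
Level 12 falls in the 10-14 band.
Grid: Level 10-14 × Category B = 26-34 months.
Probation check: level 12 ≤ 14 and category B ≤ B → eligible.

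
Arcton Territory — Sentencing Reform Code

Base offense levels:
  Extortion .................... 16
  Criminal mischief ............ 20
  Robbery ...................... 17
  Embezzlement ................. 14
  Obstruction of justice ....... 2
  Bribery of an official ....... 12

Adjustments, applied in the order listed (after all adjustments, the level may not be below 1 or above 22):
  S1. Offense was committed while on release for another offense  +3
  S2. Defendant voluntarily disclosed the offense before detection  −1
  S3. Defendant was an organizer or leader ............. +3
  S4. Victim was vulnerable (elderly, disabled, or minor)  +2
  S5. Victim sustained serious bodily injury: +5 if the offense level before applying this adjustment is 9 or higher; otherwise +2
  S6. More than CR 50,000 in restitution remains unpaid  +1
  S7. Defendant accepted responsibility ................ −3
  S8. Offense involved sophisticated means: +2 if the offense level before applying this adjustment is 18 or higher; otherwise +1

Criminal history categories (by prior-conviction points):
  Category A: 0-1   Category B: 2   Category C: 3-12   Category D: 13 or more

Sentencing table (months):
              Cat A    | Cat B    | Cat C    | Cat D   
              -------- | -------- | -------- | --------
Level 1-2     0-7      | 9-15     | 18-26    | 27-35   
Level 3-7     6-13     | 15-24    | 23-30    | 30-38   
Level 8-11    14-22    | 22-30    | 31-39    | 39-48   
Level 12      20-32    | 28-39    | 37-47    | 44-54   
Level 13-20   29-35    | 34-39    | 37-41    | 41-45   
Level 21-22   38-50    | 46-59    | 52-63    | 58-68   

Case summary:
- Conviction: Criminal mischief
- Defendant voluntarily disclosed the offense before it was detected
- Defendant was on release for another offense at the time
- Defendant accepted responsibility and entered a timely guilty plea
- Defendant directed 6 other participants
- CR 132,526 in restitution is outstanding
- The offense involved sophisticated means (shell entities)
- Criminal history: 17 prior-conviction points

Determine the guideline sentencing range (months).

Base offense level for criminal mischief: 20.
S1 applies: 20 + 3 = 23.
S2 applies: 23 − 1 = 22.
S3 applies: 22 + 3 = 25.
S5 does not apply.
S6 applies: 25 + 1 = 26.
S7 applies: 26 − 3 = 23.
S8 applies (level before this adjustment is 23 ≥ 18, so +2): 23 + 2 = 25.
Level 25 exceeds the maximum of 22; capped at 22.
Final offense level: 22.
Criminal history: 17 prior points → Category D (13+).
Level 22 falls in the 21-22 band.
Grid: Level 21-22 × Category D = 58-68 months.

58-68 months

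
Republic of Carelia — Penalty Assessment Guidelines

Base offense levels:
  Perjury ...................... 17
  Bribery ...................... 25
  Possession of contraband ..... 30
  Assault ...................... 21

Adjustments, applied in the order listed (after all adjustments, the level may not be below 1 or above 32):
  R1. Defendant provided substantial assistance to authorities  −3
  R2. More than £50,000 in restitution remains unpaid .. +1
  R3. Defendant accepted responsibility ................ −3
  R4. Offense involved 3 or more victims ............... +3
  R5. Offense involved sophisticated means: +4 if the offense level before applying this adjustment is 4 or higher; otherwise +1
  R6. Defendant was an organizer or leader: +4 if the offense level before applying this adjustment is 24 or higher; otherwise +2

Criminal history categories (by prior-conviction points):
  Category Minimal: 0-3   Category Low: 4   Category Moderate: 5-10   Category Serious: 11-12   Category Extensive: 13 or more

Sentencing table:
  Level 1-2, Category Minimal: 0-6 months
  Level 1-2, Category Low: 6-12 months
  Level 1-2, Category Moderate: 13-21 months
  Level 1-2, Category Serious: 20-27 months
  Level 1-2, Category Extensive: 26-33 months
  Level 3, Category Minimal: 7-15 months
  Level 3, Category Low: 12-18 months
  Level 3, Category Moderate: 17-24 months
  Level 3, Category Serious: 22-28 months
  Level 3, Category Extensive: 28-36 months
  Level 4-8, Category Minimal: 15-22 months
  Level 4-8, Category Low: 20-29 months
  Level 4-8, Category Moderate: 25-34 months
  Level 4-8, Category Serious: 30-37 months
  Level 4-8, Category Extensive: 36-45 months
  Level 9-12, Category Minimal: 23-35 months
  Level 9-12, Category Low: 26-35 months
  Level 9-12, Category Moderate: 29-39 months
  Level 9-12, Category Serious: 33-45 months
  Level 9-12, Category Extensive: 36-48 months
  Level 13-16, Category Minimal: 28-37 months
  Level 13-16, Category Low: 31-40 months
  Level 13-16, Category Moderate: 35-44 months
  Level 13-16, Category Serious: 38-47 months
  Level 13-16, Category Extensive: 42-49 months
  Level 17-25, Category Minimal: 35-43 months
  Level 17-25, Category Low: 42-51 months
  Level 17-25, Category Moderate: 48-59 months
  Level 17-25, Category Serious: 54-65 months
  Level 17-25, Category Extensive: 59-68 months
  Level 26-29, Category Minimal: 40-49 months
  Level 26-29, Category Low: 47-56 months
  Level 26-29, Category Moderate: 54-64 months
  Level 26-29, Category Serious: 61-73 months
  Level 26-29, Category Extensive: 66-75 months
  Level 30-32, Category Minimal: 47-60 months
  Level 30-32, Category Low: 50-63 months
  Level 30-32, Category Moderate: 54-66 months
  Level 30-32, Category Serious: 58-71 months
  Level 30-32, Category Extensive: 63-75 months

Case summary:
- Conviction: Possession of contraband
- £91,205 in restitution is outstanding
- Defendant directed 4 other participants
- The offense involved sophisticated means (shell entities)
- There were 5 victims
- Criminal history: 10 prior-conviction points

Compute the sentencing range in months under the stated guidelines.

Base offense level for possession of contraband: 30.
R1 does not apply.
R2 applies: 30 + 1 = 31.
R4 applies: 31 + 3 = 34.
R5 applies (level before this adjustment is 34 ≥ 4, so +4): 34 + 4 = 38.
R6 applies (level before this adjustment is 38 ≥ 24, so +4): 38 + 4 = 42.
Level 42 exceeds the maximum of 32; capped at 32.
Final offense level: 32.
Criminal history: 10 prior points → Category Moderate (5-10).
Level 32 falls in the 30-32 band.
Grid: Level 30-32 × Category Moderate = 54-66 months.

54-66 months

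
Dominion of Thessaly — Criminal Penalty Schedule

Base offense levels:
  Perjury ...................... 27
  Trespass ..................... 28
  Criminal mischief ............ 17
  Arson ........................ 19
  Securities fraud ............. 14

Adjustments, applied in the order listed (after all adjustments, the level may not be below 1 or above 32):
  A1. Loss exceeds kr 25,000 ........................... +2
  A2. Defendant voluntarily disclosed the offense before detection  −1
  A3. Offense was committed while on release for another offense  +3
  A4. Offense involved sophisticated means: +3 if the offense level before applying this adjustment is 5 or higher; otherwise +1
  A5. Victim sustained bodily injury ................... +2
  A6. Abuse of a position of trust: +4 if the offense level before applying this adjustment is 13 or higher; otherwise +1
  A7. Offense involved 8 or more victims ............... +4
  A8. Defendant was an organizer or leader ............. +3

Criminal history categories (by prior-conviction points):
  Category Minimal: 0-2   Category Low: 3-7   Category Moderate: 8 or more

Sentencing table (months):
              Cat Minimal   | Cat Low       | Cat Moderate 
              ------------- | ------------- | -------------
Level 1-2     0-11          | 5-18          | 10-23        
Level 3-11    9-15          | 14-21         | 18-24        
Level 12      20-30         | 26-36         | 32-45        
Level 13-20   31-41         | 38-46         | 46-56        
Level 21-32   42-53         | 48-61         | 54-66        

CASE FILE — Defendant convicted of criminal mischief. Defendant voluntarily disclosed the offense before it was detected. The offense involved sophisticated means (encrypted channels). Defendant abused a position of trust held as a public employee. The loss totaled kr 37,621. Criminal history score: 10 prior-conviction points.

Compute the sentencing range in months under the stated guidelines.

54-66 months

Base offense level for criminal mischief: 17.
A1 applies: 17 + 2 = 19.
A2 applies: 19 − 1 = 18.
A3 does not apply.
A4 applies (level before this adjustment is 18 ≥ 5, so +3): 18 + 3 = 21.
A5 does not apply.
A6 applies (level before this adjustment is 21 ≥ 13, so +4): 21 + 4 = 25.
A7 does not apply.
Final offense level: 25.
Criminal history: 10 prior points → Category Moderate (8+).
Level 25 falls in the 21-32 band.
Grid: Level 21-32 × Category Moderate = 54-66 months.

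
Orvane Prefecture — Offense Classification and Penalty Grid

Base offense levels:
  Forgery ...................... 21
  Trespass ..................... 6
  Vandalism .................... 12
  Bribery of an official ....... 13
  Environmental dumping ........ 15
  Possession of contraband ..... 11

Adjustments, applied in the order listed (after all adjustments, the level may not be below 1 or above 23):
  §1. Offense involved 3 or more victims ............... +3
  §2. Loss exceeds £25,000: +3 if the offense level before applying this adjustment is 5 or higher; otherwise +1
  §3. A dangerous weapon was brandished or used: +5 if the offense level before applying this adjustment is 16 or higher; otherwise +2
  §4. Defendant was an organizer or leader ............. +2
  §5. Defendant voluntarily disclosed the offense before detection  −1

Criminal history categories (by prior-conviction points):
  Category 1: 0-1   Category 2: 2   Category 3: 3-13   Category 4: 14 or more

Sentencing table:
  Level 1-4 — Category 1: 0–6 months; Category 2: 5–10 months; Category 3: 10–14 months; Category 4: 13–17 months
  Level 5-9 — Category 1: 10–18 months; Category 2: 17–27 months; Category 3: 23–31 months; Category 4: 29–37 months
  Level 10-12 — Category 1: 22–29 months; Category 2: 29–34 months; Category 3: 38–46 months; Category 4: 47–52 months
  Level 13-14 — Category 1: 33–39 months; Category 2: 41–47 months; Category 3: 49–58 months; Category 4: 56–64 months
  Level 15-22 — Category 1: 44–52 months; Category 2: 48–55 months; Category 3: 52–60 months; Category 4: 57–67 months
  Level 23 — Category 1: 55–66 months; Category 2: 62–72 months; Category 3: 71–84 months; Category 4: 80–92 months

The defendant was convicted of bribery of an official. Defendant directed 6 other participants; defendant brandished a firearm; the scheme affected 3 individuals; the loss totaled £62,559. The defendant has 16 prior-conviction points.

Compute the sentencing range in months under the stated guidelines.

80-92 months

Base offense level for bribery of an official: 13.
§1 applies: 13 + 3 = 16.
§2 applies (level before this adjustment is 16 ≥ 5, so +3): 16 + 3 = 19.
§3 applies (level before this adjustment is 19 ≥ 16, so +5): 19 + 5 = 24.
§4 applies: 24 + 2 = 26.
Level 26 exceeds the maximum of 23; capped at 23.
Final offense level: 23.
Criminal history: 16 prior points → Category 4 (14+).
Level 23 falls in the 23 band.
Grid: Level 23 × Category 4 = 80-92 months.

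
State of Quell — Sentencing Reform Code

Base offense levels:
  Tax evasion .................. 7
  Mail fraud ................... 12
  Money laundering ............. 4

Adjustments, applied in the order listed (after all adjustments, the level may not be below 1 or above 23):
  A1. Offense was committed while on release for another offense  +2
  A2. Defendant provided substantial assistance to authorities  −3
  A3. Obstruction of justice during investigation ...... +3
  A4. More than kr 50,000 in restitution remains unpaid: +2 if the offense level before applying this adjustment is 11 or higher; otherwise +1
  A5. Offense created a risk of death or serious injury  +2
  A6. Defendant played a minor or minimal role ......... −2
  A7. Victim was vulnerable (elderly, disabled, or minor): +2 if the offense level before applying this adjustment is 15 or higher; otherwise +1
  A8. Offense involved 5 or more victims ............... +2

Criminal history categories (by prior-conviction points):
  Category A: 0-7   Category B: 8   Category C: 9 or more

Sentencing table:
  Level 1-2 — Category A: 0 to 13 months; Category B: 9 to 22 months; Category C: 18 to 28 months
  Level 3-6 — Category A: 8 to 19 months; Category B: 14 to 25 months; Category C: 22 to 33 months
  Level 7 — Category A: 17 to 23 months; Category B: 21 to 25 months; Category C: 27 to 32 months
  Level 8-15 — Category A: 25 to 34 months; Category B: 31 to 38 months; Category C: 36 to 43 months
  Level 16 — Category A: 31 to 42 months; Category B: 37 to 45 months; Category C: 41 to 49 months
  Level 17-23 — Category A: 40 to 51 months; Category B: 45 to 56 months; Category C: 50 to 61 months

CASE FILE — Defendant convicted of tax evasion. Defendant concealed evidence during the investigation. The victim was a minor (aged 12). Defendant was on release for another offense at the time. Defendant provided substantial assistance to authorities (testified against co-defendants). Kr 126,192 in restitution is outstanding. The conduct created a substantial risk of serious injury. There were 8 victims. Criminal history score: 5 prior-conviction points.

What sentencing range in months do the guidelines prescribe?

25-34 months

Base offense level for tax evasion: 7.
A1 applies: 7 + 2 = 9.
A2 applies: 9 − 3 = 6.
A3 applies: 6 + 3 = 9.
A4 applies (level before this adjustment is 9 < 11, so +1): 9 + 1 = 10.
A5 applies: 10 + 2 = 12.
A7 applies (level before this adjustment is 12 < 15, so +1): 12 + 1 = 13.
A8 applies: 13 + 2 = 15.
Final offense level: 15.
Criminal history: 5 prior points → Category A (0-7).
Level 15 falls in the 8-15 band.
Grid: Level 8-15 × Category A = 25-34 months.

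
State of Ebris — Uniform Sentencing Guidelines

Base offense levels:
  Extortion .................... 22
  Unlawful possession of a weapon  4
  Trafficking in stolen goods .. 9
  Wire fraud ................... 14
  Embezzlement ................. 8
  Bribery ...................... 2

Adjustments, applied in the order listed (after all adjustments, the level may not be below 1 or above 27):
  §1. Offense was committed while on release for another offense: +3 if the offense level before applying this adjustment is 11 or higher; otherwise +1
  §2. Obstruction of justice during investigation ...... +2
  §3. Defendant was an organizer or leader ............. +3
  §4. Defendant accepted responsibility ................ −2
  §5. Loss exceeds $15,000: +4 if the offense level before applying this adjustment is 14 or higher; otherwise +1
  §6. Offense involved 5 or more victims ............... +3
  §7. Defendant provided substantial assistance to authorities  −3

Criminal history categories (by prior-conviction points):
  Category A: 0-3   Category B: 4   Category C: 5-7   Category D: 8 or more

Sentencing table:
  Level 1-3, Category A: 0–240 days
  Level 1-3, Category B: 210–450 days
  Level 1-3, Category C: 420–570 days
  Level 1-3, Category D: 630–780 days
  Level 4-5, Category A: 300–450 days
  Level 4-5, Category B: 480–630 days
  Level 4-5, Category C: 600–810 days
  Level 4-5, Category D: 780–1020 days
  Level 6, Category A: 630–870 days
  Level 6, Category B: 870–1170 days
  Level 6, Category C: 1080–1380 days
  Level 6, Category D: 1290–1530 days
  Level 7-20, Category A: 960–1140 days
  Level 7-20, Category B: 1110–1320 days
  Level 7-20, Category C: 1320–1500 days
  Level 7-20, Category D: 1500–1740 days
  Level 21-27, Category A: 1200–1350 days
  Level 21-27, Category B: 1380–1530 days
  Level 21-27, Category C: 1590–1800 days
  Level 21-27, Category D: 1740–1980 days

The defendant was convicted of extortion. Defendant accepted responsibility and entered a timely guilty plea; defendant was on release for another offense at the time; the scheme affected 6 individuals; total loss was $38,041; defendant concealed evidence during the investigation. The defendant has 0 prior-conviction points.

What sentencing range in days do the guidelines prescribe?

1200-1350 days

Base offense level for extortion: 22.
§1 applies (level before this adjustment is 22 ≥ 11, so +3): 22 + 3 = 25.
§2 applies: 25 + 2 = 27.
§3 does not apply.
§4 applies: 27 − 2 = 25.
§5 applies (level before this adjustment is 25 ≥ 14, so +4): 25 + 4 = 29.
§6 applies: 29 + 3 = 32.
Level 32 exceeds the maximum of 27; capped at 27.
Final offense level: 27.
Criminal history: 0 prior points → Category A (0-3).
Level 27 falls in the 21-27 band.
Grid: Level 21-27 × Category A = 1200-1350 days.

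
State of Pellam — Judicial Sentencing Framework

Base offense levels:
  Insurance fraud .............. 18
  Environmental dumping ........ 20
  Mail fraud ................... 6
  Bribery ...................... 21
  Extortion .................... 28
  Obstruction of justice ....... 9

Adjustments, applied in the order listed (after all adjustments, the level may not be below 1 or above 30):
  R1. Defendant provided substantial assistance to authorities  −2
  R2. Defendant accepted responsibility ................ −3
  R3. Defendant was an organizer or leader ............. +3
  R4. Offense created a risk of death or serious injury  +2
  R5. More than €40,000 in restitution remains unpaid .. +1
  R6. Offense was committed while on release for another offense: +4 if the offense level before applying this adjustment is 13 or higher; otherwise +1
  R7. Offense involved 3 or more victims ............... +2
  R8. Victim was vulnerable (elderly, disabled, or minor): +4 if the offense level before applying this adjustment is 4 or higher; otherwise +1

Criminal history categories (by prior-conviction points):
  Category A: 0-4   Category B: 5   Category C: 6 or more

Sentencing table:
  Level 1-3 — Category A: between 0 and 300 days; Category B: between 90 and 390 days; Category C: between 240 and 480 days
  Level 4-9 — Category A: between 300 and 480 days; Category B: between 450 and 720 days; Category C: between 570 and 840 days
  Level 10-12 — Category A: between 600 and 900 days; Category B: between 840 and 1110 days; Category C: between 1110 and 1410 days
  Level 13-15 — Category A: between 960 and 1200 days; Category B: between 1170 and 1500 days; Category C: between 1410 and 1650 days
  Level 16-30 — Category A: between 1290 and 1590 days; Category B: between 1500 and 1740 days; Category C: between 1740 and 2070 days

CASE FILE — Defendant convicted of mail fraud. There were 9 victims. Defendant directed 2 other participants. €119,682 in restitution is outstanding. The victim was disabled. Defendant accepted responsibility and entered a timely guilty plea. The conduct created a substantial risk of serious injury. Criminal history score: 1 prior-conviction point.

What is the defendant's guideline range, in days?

960-1200 days

Base offense level for mail fraud: 6.
R1 does not apply.
R2 applies: 6 − 3 = 3.
R3 applies: 3 + 3 = 6.
R4 applies: 6 + 2 = 8.
R5 applies: 8 + 1 = 9.
R6 does not apply.
R7 applies: 9 + 2 = 11.
R8 applies (level before this adjustment is 11 ≥ 4, so +4): 11 + 4 = 15.
Final offense level: 15.
Criminal history: 1 prior point → Category A (0-4).
Level 15 falls in the 13-15 band.
Grid: Level 13-15 × Category A = 960-1200 days.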